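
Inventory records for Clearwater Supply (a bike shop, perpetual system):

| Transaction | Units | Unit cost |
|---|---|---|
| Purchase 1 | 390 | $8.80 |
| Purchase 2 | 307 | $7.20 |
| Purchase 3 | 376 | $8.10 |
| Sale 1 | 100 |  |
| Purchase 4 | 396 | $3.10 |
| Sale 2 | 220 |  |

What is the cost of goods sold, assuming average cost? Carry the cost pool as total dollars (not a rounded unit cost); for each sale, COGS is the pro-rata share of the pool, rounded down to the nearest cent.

After Purchase 1: 390 on hand, pool $3,432.00 (≈ $8.8000 each)
After Purchase 2: 697 on hand, pool $5,642.40 (≈ $8.0953 each)
After Purchase 3: 1073 on hand, pool $8,688.00 (≈ $8.0969 each)
Sale 1, sell 100: 100/1073 × $8,688.00 → $809.69
After Purchase 4: 1369 on hand, pool $9,105.91 (≈ $6.6515 each)
Sale 2, sell 220: 220/1369 × $9,105.91 → $1,463.33
Total COGS = $809.69 + $1,463.33 = $2,273.02
Ending inventory (cost pool remaining) = $7,642.58

COGS = $2,273.02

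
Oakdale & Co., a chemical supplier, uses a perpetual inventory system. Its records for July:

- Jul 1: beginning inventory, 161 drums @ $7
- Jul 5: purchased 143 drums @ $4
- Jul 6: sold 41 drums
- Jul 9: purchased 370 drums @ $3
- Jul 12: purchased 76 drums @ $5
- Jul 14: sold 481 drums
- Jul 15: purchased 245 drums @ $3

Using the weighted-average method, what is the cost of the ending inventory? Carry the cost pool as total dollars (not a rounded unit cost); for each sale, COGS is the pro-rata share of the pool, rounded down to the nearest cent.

After Jul 1: 161 on hand, pool $1,127.00 (≈ $7.0000 each)
After Jul 5: 304 on hand, pool $1,699.00 (≈ $5.5888 each)
Jul 6, sell 41: 41/304 × $1,699.00 → $229.14
After Jul 9: 633 on hand, pool $2,579.86 (≈ $4.0756 each)
After Jul 12: 709 on hand, pool $2,959.86 (≈ $4.1747 each)
Jul 14, sell 481: 481/709 × $2,959.86 → $2,008.02
After Jul 15: 473 on hand, pool $1,686.84 (≈ $3.5663 each)
Total COGS = $229.14 + $2,008.02 = $2,237.16
Ending inventory (cost pool remaining) = $1,686.84

Ending inventory = $1,686.84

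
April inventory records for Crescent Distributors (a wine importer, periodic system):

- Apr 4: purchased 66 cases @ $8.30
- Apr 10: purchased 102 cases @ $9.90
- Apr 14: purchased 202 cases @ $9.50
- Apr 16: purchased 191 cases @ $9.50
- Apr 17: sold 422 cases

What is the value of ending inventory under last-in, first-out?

Apr 17, 422 sold [LIFO — newest first]: 191 @ $9.50 + 202 @ $9.50 + 29 @ $9.90 = $4,020.60
Ending inventory: 66 @ $8.30 + 73 @ $9.90 = $1,270.50
Check: goods available $5,291.10 = COGS $4,020.60 + ending $1,270.50

Ending inventory = $1,270.50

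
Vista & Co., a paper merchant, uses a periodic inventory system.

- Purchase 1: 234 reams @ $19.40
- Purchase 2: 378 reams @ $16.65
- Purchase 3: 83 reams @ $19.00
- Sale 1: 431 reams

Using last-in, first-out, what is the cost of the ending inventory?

Sale 1 (431) [LIFO — newest first]: 83 @ $19.00 + 348 @ $16.65 = $7,371.20
Ending inventory: 234 @ $19.40 + 30 @ $16.65 = $5,039.10
Check: goods available $12,410.30 = COGS $7,371.20 + ending $5,039.10

Ending inventory = $5,039.10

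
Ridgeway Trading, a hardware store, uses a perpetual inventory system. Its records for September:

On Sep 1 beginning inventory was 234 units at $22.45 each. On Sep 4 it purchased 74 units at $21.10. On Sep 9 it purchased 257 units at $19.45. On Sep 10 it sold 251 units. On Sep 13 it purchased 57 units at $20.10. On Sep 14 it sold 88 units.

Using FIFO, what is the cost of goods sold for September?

COGS = $7,417.65

Sep 10, 251 sold [FIFO — oldest first]: 234 @ $22.45 + 17 @ $21.10 = $5,612.00
Sep 14, 88 sold [FIFO — oldest first]: 57 @ $21.10 + 31 @ $19.45 = $1,805.65
Total COGS = $5,612.00 + $1,805.65 = $7,417.65
Ending inventory: 226 @ $19.45 + 57 @ $20.10 = $5,541.40
Check: goods available $12,959.05 = COGS $7,417.65 + ending $5,541.40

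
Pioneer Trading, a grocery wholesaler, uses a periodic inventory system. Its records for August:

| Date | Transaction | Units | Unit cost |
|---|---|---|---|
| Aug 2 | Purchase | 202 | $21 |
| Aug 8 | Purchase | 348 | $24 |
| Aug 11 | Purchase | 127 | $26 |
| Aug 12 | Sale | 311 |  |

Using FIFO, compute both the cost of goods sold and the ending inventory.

COGS = $6,858; ending inventory = $9,038

Aug 12, 311 sold [FIFO — oldest first]: 202 @ $21 + 109 @ $24 = $6,858
Ending inventory: 239 @ $24 + 127 @ $26 = $9,038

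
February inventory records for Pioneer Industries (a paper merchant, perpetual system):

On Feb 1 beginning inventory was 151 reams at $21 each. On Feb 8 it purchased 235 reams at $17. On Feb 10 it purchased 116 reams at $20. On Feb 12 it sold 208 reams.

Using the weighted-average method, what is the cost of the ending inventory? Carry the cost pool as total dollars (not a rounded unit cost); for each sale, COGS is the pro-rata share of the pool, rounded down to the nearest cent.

After Feb 1: 151 on hand, pool $3,171.00 (≈ $21.0000 each)
After Feb 8: 386 on hand, pool $7,166.00 (≈ $18.5648 each)
After Feb 10: 502 on hand, pool $9,486.00 (≈ $18.8964 each)
Feb 12, sell 208: 208/502 × $9,486.00 → $3,930.45
Ending inventory (cost pool remaining) = $5,555.55

Ending inventory = $5,555.55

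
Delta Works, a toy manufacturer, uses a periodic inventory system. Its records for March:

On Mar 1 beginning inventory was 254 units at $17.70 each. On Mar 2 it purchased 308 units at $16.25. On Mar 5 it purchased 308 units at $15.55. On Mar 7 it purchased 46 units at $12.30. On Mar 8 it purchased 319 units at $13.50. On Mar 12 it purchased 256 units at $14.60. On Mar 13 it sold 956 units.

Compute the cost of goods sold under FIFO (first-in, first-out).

COGS = $15,396.00

Mar 13, 956 sold [FIFO — oldest first]: 254 @ $17.70 + 308 @ $16.25 + 308 @ $15.55 + 46 @ $12.30 + 40 @ $13.50 = $15,396.00
Ending inventory: 279 @ $13.50 + 256 @ $14.60 = $7,504.10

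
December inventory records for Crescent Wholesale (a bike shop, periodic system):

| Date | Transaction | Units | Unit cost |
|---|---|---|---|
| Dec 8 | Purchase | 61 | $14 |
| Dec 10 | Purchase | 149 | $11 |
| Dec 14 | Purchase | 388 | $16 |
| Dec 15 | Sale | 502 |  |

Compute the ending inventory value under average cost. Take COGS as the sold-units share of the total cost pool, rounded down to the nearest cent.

Ending inventory = $1,396.82

Dec 15, sell 502: 502/598 × $8,701.00 → $7,304.18
Ending inventory (cost pool remaining) = $1,396.82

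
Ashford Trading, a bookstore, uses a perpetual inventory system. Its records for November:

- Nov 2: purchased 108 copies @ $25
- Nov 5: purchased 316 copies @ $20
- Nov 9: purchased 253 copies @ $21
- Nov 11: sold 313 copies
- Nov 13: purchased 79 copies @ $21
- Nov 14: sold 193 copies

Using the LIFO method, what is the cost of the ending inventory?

Nov 11, 313 sold [LIFO — newest first]: 253 @ $21 + 60 @ $20 = $6,513
Nov 14, 193 sold [LIFO — newest first]: 79 @ $21 + 114 @ $20 = $3,939
Total COGS = $6,513 + $3,939 = $10,452
Ending inventory: 108 @ $25 + 142 @ $20 = $5,540

Ending inventory = $5,540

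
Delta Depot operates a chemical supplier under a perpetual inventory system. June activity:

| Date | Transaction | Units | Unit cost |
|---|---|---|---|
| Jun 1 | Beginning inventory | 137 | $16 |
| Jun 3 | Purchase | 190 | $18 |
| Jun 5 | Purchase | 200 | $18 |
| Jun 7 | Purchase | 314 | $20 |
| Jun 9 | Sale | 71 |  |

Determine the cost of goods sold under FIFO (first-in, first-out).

Jun 9, 71 sold [FIFO — oldest first]: 71 @ $16 = $1,136
Ending inventory: 66 @ $16 + 190 @ $18 + 200 @ $18 + 314 @ $20 = $14,356
Check: goods available $15,492 = COGS $1,136 + ending $14,356

COGS = $1,136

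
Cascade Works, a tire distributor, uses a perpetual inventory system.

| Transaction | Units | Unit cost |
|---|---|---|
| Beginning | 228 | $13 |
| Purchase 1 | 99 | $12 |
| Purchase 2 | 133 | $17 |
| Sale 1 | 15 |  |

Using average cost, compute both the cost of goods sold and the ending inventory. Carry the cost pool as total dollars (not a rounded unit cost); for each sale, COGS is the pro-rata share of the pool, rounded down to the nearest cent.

After Beginning: 228 on hand, pool $2,964.00 (≈ $13.0000 each)
After Purchase 1: 327 on hand, pool $4,152.00 (≈ $12.6972 each)
After Purchase 2: 460 on hand, pool $6,413.00 (≈ $13.9413 each)
Sale 1, sell 15: 15/460 × $6,413.00 → $209.11
Ending inventory (cost pool remaining) = $6,203.89

COGS = $209.11; ending inventory = $6,203.89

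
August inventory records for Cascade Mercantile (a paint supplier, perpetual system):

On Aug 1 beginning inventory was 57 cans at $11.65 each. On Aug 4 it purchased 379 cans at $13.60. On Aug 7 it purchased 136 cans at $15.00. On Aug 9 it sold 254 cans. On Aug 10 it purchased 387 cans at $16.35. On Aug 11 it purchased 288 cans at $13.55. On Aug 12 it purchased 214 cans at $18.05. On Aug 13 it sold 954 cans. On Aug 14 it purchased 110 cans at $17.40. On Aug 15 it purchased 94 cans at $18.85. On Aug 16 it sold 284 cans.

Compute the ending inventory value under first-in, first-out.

Ending inventory = $3,146.50

Aug 9, 254 sold [FIFO — oldest first]: 57 @ $11.65 + 197 @ $13.60 = $3,343.25
Aug 13, 954 sold [FIFO — oldest first]: 182 @ $13.60 + 136 @ $15.00 + 387 @ $16.35 + 249 @ $13.55 = $14,216.60
Aug 16, 284 sold [FIFO — oldest first]: 39 @ $13.55 + 214 @ $18.05 + 31 @ $17.40 = $4,930.55
Total COGS = $3,343.25 + $14,216.60 + $4,930.55 = $22,490.40
Ending inventory: 79 @ $17.40 + 94 @ $18.85 = $3,146.50
Check: goods available $25,636.90 = COGS $22,490.40 + ending $3,146.50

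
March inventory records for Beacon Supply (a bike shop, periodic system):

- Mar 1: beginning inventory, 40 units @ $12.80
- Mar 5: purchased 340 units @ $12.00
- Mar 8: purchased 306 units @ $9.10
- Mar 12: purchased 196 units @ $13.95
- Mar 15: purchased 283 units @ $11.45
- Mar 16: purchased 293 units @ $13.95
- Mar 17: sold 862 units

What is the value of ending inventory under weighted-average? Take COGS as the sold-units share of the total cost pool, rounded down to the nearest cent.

Mar 17, sell 862: 862/1458 × $17,438.50 → $10,310.00
Ending inventory (cost pool remaining) = $7,128.50
Check: goods available $17,438.50 = COGS $10,310.00 + ending $7,128.50

Ending inventory = $7,128.50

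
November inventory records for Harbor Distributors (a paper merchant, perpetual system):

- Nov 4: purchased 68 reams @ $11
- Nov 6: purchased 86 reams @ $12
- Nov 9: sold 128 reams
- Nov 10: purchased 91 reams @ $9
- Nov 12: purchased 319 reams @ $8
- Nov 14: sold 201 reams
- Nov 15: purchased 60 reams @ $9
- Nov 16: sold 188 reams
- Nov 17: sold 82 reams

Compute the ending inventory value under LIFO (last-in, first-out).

Nov 9, 128 sold [LIFO — newest first]: 86 @ $12 + 42 @ $11 = $1,494
Nov 14, 201 sold [LIFO — newest first]: 201 @ $8 = $1,608
Nov 16, 188 sold [LIFO — newest first]: 60 @ $9 + 118 @ $8 + 10 @ $9 = $1,574
Nov 17, 82 sold [LIFO — newest first]: 81 @ $9 + 1 @ $11 = $740
Total COGS = $1,494 + $1,608 + $1,574 + $740 = $5,416
Ending inventory: 25 @ $11 = $275

Ending inventory = $275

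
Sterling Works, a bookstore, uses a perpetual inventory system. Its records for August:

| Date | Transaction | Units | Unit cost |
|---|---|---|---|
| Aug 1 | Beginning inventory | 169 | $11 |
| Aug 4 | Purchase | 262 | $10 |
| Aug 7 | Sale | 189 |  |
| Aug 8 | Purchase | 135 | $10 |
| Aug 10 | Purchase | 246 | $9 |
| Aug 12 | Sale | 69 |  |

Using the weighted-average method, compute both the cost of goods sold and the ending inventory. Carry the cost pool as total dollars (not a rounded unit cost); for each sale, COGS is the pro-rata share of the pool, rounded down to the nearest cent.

After Aug 1: 169 on hand, pool $1,859.00 (≈ $11.0000 each)
After Aug 4: 431 on hand, pool $4,479.00 (≈ $10.3921 each)
Aug 7, sell 189: 189/431 × $4,479.00 → $1,964.10
After Aug 8: 377 on hand, pool $3,864.90 (≈ $10.2517 each)
After Aug 10: 623 on hand, pool $6,078.90 (≈ $9.7575 each)
Aug 12, sell 69: 69/623 × $6,078.90 → $673.26
Total COGS = $1,964.10 + $673.26 = $2,637.36
Ending inventory (cost pool remaining) = $5,405.64

COGS = $2,637.36; ending inventory = $5,405.64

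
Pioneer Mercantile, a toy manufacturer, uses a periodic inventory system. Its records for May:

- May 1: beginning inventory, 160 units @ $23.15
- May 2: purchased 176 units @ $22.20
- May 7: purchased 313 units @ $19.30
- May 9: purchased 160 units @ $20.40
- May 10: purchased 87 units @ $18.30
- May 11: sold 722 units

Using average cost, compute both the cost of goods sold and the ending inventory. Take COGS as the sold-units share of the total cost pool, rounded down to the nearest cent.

COGS = $14,913.97; ending inventory = $3,594.23

May 11, sell 722: 722/896 × $18,508.20 → $14,913.97
Ending inventory (cost pool remaining) = $3,594.23
Check: goods available $18,508.20 = COGS $14,913.97 + ending $3,594.23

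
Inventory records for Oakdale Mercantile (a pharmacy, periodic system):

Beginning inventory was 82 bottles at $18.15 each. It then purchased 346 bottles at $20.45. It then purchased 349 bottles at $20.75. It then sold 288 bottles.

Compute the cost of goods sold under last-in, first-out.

COGS = $5,976.00

Sale 1 (288) [LIFO — newest first]: 288 @ $20.75 = $5,976.00
Ending inventory: 82 @ $18.15 + 346 @ $20.45 + 61 @ $20.75 = $9,829.75
Check: goods available $15,805.75 = COGS $5,976.00 + ending $9,829.75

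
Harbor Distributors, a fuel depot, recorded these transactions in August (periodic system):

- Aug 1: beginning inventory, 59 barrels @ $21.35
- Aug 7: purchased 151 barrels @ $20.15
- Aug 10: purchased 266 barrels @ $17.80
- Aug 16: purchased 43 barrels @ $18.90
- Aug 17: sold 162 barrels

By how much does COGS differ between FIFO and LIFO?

FIFO COGS: 59 @ $21.35 + 103 @ $20.15 = $3,335.10
LIFO COGS: 43 @ $18.90 + 119 @ $17.80 = $2,930.90
Difference = |$3,335.10 − $2,930.90| = $404.20

$404.20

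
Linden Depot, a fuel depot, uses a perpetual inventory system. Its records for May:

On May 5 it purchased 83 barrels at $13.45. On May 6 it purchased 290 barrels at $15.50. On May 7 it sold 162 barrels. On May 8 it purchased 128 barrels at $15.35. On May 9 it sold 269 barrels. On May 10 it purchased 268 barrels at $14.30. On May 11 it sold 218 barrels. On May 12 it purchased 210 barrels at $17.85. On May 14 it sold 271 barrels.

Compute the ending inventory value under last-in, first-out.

May 7, 162 sold [LIFO — newest first]: 162 @ $15.50 = $2,511.00
May 9, 269 sold [LIFO — newest first]: 128 @ $15.35 + 128 @ $15.50 + 13 @ $13.45 = $4,123.65
May 11, 218 sold [LIFO — newest first]: 218 @ $14.30 = $3,117.40
May 14, 271 sold [LIFO — newest first]: 210 @ $17.85 + 50 @ $14.30 + 11 @ $13.45 = $4,611.45
Total COGS = $2,511.00 + $4,123.65 + $3,117.40 + $4,611.45 = $14,363.50
Ending inventory: 59 @ $13.45 = $793.55

Ending inventory = $793.55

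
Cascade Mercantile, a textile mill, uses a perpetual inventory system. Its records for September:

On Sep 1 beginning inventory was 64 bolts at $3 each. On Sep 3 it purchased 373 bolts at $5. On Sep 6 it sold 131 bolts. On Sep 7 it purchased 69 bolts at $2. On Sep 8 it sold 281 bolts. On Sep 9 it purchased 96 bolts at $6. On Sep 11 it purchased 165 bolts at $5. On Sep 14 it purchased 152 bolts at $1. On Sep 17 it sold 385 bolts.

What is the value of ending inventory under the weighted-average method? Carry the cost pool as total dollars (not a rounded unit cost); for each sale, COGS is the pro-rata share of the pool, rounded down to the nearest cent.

After Sep 1: 64 on hand, pool $192.00 (≈ $3.0000 each)
After Sep 3: 437 on hand, pool $2,057.00 (≈ $4.7071 each)
Sep 6, sell 131: 131/437 × $2,057.00 → $616.62
After Sep 7: 375 on hand, pool $1,578.38 (≈ $4.2090 each)
Sep 8, sell 281: 281/375 × $1,578.38 → $1,182.73
After Sep 9: 190 on hand, pool $971.65 (≈ $5.1139 each)
After Sep 11: 355 on hand, pool $1,796.65 (≈ $5.0610 each)
After Sep 14: 507 on hand, pool $1,948.65 (≈ $3.8435 each)
Sep 17, sell 385: 385/507 × $1,948.65 → $1,479.74
Total COGS = $616.62 + $1,182.73 + $1,479.74 = $3,279.09
Ending inventory (cost pool remaining) = $468.91

Ending inventory = $468.91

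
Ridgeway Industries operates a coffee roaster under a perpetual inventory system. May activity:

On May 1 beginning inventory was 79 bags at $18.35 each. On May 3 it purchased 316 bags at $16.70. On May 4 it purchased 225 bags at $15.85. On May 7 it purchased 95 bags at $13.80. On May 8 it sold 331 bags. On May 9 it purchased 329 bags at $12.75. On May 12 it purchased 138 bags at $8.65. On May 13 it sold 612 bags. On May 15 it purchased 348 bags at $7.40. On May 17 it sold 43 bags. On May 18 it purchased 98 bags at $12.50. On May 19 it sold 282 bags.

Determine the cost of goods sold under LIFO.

May 8, 331 sold [LIFO — newest first]: 95 @ $13.80 + 225 @ $15.85 + 11 @ $16.70 = $5,060.95
May 13, 612 sold [LIFO — newest first]: 138 @ $8.65 + 329 @ $12.75 + 145 @ $16.70 = $7,809.95
May 17, 43 sold [LIFO — newest first]: 43 @ $7.40 = $318.20
May 19, 282 sold [LIFO — newest first]: 98 @ $12.50 + 184 @ $7.40 = $2,586.60
Total COGS = $5,060.95 + $7,809.95 + $318.20 + $2,586.60 = $15,775.70
Ending inventory: 79 @ $18.35 + 160 @ $16.70 + 121 @ $7.40 = $5,017.05
Check: goods available $20,792.75 = COGS $15,775.70 + ending $5,017.05

COGS = $15,775.70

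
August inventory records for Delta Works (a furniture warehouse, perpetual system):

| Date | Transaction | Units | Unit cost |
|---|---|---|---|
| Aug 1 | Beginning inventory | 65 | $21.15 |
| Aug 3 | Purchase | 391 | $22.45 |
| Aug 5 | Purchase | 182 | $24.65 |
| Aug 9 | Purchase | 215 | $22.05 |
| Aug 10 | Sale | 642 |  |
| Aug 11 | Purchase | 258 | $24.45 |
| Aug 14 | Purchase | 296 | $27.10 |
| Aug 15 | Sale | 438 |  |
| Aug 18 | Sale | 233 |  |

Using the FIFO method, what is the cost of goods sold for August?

Aug 10, 642 sold [FIFO — oldest first]: 65 @ $21.15 + 391 @ $22.45 + 182 @ $24.65 + 4 @ $22.05 = $14,727.20
Aug 15, 438 sold [FIFO — oldest first]: 211 @ $22.05 + 227 @ $24.45 = $10,202.70
Aug 18, 233 sold [FIFO — oldest first]: 31 @ $24.45 + 202 @ $27.10 = $6,232.15
Total COGS = $14,727.20 + $10,202.70 + $6,232.15 = $31,162.05
Ending inventory: 94 @ $27.10 = $2,547.40

COGS = $31,162.05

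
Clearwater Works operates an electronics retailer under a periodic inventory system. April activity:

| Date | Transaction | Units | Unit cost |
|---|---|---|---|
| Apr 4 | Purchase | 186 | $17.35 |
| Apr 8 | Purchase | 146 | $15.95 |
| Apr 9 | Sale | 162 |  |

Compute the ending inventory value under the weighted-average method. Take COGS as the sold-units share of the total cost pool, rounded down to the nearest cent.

Apr 9, sell 162: 162/332 × $5,555.80 → $2,710.96
Ending inventory (cost pool remaining) = $2,844.84

Ending inventory = $2,844.84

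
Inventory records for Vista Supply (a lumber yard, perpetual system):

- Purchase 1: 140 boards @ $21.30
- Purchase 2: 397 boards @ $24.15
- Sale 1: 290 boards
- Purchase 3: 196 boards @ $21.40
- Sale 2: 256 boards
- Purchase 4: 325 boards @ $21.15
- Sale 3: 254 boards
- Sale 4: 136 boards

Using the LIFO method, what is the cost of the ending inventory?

Ending inventory = $2,598.60

Sale 1 (290) [LIFO — newest first]: 290 @ $24.15 = $7,003.50
Sale 2 (256) [LIFO — newest first]: 196 @ $21.40 + 60 @ $24.15 = $5,643.40
Sale 3 (254) [LIFO — newest first]: 254 @ $21.15 = $5,372.10
Sale 4 (136) [LIFO — newest first]: 71 @ $21.15 + 47 @ $24.15 + 18 @ $21.30 = $3,020.10
Total COGS = $7,003.50 + $5,643.40 + $5,372.10 + $3,020.10 = $21,039.10
Ending inventory: 122 @ $21.30 = $2,598.60
Check: goods available $23,637.70 = COGS $21,039.10 + ending $2,598.60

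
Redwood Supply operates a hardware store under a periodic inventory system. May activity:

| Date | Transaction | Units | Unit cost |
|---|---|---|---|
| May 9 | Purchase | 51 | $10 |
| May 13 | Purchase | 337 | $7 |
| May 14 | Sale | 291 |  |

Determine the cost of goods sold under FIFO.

May 14, 291 sold [FIFO — oldest first]: 51 @ $10 + 240 @ $7 = $2,190
Ending inventory: 97 @ $7 = $679

COGS = $2,190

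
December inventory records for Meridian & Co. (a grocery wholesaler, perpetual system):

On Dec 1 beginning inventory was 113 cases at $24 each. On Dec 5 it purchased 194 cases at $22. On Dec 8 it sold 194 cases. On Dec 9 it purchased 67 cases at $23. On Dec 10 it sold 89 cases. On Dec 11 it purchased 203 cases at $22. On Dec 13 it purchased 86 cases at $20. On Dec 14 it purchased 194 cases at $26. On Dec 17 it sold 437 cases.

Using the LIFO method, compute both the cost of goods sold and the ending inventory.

Dec 8, 194 sold [LIFO — newest first]: 194 @ $22 = $4,268
Dec 10, 89 sold [LIFO — newest first]: 67 @ $23 + 22 @ $24 = $2,069
Dec 17, 437 sold [LIFO — newest first]: 194 @ $26 + 86 @ $20 + 157 @ $22 = $10,218
Total COGS = $4,268 + $2,069 + $10,218 = $16,555
Ending inventory: 91 @ $24 + 46 @ $22 = $3,196

COGS = $16,555; ending inventory = $3,196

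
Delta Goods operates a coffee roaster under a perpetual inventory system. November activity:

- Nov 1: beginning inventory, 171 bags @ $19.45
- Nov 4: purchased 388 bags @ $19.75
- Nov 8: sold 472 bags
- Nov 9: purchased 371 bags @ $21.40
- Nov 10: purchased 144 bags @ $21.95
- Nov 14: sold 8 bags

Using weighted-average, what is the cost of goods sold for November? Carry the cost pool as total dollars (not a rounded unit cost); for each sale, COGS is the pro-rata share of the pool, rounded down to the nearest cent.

After Nov 1: 171 on hand, pool $3,325.95 (≈ $19.4500 each)
After Nov 4: 559 on hand, pool $10,988.95 (≈ $19.6582 each)
Nov 8, sell 472: 472/559 × $10,988.95 → $9,278.68
After Nov 9: 458 on hand, pool $9,649.67 (≈ $21.0691 each)
After Nov 10: 602 on hand, pool $12,810.47 (≈ $21.2799 each)
Nov 14, sell 8: 8/602 × $12,810.47 → $170.23
Total COGS = $9,278.68 + $170.23 = $9,448.91
Ending inventory (cost pool remaining) = $12,640.24
Check: goods available $22,089.15 = COGS $9,448.91 + ending $12,640.24

COGS = $9,448.91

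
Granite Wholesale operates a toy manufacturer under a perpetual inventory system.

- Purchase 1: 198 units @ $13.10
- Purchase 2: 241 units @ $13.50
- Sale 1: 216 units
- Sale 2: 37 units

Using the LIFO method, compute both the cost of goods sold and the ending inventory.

COGS = $3,410.70; ending inventory = $2,436.60

Sale 1 (216) [LIFO — newest first]: 216 @ $13.50 = $2,916.00
Sale 2 (37) [LIFO — newest first]: 25 @ $13.50 + 12 @ $13.10 = $494.70
Total COGS = $2,916.00 + $494.70 = $3,410.70
Ending inventory: 186 @ $13.10 = $2,436.60
Check: goods available $5,847.30 = COGS $3,410.70 + ending $2,436.60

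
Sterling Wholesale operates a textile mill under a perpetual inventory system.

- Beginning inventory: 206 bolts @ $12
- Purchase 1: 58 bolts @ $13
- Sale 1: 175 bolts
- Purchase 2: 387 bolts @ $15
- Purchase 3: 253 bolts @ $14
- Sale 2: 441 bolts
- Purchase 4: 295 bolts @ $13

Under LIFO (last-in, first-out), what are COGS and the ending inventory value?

Sale 1 (175) [LIFO — newest first]: 58 @ $13 + 117 @ $12 = $2,158
Sale 2 (441) [LIFO — newest first]: 253 @ $14 + 188 @ $15 = $6,362
Total COGS = $2,158 + $6,362 = $8,520
Ending inventory: 89 @ $12 + 199 @ $15 + 295 @ $13 = $7,888

COGS = $8,520; ending inventory = $7,888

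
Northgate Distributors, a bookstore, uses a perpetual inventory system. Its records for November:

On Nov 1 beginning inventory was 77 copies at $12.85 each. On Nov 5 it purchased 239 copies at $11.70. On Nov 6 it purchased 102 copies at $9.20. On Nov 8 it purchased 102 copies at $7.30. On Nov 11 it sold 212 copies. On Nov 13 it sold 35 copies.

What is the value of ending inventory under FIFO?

Nov 11, 212 sold [FIFO — oldest first]: 77 @ $12.85 + 135 @ $11.70 = $2,568.95
Nov 13, 35 sold [FIFO — oldest first]: 35 @ $11.70 = $409.50
Total COGS = $2,568.95 + $409.50 = $2,978.45
Ending inventory: 69 @ $11.70 + 102 @ $9.20 + 102 @ $7.30 = $2,490.30
Check: goods available $5,468.75 = COGS $2,978.45 + ending $2,490.30

Ending inventory = $2,490.30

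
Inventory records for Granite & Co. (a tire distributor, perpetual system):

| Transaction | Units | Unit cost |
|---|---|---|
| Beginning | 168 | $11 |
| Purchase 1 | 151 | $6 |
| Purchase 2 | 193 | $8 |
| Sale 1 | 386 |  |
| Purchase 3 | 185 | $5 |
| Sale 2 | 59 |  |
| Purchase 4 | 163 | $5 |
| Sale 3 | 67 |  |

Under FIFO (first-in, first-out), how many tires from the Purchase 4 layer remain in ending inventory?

Sale 1 (386) [FIFO — oldest first]: 168 @ $11 + 151 @ $6 + 67 @ $8 = $3,290
Sale 2 (59) [FIFO — oldest first]: 59 @ $8 = $472
Sale 3 (67) [FIFO — oldest first]: 67 @ $8 = $536
Total COGS = $3,290 + $472 + $536 = $4,298
Ending inventory: 185 @ $5 + 163 @ $5 = $1,740

163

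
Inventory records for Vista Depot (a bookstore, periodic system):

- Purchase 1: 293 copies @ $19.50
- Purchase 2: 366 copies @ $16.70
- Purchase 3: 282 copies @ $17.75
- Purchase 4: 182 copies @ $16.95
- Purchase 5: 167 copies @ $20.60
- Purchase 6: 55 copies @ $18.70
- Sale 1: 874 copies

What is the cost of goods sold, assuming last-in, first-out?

COGS = $15,698.70

Sale 1 (874) [LIFO — newest first]: 55 @ $18.70 + 167 @ $20.60 + 182 @ $16.95 + 282 @ $17.75 + 188 @ $16.70 = $15,698.70
Ending inventory: 293 @ $19.50 + 178 @ $16.70 = $8,686.10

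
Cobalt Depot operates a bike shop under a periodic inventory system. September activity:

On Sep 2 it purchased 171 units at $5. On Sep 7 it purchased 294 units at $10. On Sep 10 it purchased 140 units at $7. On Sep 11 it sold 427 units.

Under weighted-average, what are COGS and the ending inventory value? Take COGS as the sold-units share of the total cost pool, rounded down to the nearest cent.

Sep 11, sell 427: 427/605 × $4,775.00 → $3,370.12
Ending inventory (cost pool remaining) = $1,404.88
Check: goods available $4,775.00 = COGS $3,370.12 + ending $1,404.88

COGS = $3,370.12; ending inventory = $1,404.88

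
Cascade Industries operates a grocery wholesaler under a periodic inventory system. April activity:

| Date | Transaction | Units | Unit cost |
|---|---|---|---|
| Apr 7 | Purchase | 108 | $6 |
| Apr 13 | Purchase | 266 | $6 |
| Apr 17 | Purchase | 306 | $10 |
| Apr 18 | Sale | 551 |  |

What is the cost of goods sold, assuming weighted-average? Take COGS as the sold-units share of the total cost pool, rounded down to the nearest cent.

Apr 18, sell 551: 551/680 × $5,304.00 → $4,297.80
Ending inventory (cost pool remaining) = $1,006.20
Check: goods available $5,304.00 = COGS $4,297.80 + ending $1,006.20

COGS = $4,297.80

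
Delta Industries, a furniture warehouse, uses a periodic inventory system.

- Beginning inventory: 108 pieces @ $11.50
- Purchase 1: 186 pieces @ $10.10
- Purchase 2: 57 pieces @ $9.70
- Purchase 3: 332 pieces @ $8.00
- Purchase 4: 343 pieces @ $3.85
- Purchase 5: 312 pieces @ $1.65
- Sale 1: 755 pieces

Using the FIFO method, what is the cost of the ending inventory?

Ending inventory = $1,558.15

Sale 1 (755) [FIFO — oldest first]: 108 @ $11.50 + 186 @ $10.10 + 57 @ $9.70 + 332 @ $8.00 + 72 @ $3.85 = $6,606.70
Ending inventory: 271 @ $3.85 + 312 @ $1.65 = $1,558.15
Check: goods available $8,164.85 = COGS $6,606.70 + ending $1,558.15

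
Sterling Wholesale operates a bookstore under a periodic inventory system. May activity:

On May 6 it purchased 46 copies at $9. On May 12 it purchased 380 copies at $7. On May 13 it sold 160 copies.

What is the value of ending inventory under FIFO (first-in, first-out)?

Ending inventory = $1,862

May 13, 160 sold [FIFO — oldest first]: 46 @ $9 + 114 @ $7 = $1,212
Ending inventory: 266 @ $7 = $1,862
Check: goods available $3,074 = COGS $1,212 + ending $1,862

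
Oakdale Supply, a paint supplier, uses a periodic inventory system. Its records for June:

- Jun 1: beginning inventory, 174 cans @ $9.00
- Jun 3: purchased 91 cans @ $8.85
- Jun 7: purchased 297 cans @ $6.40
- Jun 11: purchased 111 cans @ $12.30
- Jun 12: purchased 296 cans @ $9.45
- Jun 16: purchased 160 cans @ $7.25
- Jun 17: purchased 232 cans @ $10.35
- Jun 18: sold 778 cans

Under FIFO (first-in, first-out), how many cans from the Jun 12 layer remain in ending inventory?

Jun 18, 778 sold [FIFO — oldest first]: 174 @ $9.00 + 91 @ $8.85 + 297 @ $6.40 + 111 @ $12.30 + 105 @ $9.45 = $6,629.70
Ending inventory: 191 @ $9.45 + 160 @ $7.25 + 232 @ $10.35 = $5,366.15
Check: goods available $11,995.85 = COGS $6,629.70 + ending $5,366.15

191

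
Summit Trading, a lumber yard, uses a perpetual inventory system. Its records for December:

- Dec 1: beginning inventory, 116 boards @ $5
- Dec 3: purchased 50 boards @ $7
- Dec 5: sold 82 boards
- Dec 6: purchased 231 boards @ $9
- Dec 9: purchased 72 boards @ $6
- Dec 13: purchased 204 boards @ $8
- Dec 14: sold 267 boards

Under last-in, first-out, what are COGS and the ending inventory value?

Dec 5, 82 sold [LIFO — newest first]: 50 @ $7 + 32 @ $5 = $510
Dec 14, 267 sold [LIFO — newest first]: 204 @ $8 + 63 @ $6 = $2,010
Total COGS = $510 + $2,010 = $2,520
Ending inventory: 84 @ $5 + 231 @ $9 + 9 @ $6 = $2,553

COGS = $2,520; ending inventory = $2,553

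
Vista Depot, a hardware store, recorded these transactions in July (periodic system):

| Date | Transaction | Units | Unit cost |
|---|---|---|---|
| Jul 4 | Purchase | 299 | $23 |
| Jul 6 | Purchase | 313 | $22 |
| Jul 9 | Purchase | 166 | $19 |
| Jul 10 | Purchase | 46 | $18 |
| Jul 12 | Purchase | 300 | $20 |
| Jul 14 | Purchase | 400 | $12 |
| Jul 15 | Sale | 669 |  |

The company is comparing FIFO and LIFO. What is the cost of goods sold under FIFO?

COGS = $14,846

FIFO COGS: 299 @ $23 + 313 @ $22 + 57 @ $19 = $14,846
LIFO COGS: 400 @ $12 + 269 @ $20 = $10,180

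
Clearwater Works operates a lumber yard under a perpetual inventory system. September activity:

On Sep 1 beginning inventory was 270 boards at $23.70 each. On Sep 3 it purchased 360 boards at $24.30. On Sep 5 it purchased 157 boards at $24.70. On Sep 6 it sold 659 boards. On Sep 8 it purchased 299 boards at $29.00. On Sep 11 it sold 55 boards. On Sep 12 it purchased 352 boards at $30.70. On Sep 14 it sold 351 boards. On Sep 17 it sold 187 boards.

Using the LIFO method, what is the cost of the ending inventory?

Sep 6, 659 sold [LIFO — newest first]: 157 @ $24.70 + 360 @ $24.30 + 142 @ $23.70 = $15,991.30
Sep 11, 55 sold [LIFO — newest first]: 55 @ $29.00 = $1,595.00
Sep 14, 351 sold [LIFO — newest first]: 351 @ $30.70 = $10,775.70
Sep 17, 187 sold [LIFO — newest first]: 1 @ $30.70 + 186 @ $29.00 = $5,424.70
Total COGS = $15,991.30 + $1,595.00 + $10,775.70 + $5,424.70 = $33,786.70
Ending inventory: 128 @ $23.70 + 58 @ $29.00 = $4,715.60
Check: goods available $38,502.30 = COGS $33,786.70 + ending $4,715.60

Ending inventory = $4,715.60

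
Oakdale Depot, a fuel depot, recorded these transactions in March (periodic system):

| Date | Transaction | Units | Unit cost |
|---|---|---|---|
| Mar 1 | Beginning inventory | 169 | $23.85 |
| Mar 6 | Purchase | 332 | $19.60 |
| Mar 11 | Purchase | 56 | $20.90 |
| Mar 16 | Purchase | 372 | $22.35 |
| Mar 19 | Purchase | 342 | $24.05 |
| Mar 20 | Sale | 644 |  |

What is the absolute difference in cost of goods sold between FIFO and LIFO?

FIFO COGS: 169 @ $23.85 + 332 @ $19.60 + 56 @ $20.90 + 87 @ $22.35 = $13,652.70
LIFO COGS: 342 @ $24.05 + 302 @ $22.35 = $14,974.80
Difference = |$13,652.70 − $14,974.80| = $1,322.10

$1,322.10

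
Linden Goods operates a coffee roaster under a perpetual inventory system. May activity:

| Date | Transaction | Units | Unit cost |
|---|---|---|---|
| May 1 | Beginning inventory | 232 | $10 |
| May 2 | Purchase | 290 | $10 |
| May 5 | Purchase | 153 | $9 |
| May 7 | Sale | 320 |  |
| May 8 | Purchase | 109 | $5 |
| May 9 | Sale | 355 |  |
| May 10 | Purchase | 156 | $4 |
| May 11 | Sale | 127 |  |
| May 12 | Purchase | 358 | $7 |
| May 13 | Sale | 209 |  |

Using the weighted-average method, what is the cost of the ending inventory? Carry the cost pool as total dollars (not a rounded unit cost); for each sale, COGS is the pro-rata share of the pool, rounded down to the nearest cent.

After May 1: 232 on hand, pool $2,320.00 (≈ $10.0000 each)
After May 2: 522 on hand, pool $5,220.00 (≈ $10.0000 each)
After May 5: 675 on hand, pool $6,597.00 (≈ $9.7733 each)
May 7, sell 320: 320/675 × $6,597.00 → $3,127.46
After May 8: 464 on hand, pool $4,014.54 (≈ $8.6520 each)
May 9, sell 355: 355/464 × $4,014.54 → $3,071.46
After May 10: 265 on hand, pool $1,567.08 (≈ $5.9135 each)
May 11, sell 127: 127/265 × $1,567.08 → $751.01
After May 12: 496 on hand, pool $3,322.07 (≈ $6.6977 each)
May 13, sell 209: 209/496 × $3,322.07 → $1,399.82
Total COGS = $3,127.46 + $3,071.46 + $751.01 + $1,399.82 = $8,349.75
Ending inventory (cost pool remaining) = $1,922.25
Check: goods available $10,272.00 = COGS $8,349.75 + ending $1,922.25

Ending inventory = $1,922.25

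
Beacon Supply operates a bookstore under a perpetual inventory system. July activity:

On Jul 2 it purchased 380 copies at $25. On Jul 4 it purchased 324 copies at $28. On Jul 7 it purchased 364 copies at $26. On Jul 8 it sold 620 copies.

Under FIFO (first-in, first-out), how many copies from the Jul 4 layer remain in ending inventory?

Jul 8, 620 sold [FIFO — oldest first]: 380 @ $25 + 240 @ $28 = $16,220
Ending inventory: 84 @ $28 + 364 @ $26 = $11,816

84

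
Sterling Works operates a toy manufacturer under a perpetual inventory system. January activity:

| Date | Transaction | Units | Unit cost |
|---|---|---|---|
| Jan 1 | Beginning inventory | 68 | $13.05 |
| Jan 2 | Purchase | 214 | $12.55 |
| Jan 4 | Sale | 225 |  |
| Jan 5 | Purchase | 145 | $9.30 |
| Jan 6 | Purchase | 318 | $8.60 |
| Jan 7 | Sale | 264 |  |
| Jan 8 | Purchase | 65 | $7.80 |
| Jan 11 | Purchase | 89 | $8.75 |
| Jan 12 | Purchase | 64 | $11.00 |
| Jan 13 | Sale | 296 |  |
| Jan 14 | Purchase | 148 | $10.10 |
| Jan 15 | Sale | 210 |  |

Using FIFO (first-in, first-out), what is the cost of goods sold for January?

Jan 4, 225 sold [FIFO — oldest first]: 68 @ $13.05 + 157 @ $12.55 = $2,857.75
Jan 7, 264 sold [FIFO — oldest first]: 57 @ $12.55 + 145 @ $9.30 + 62 @ $8.60 = $2,597.05
Jan 13, 296 sold [FIFO — oldest first]: 256 @ $8.60 + 40 @ $7.80 = $2,513.60
Jan 15, 210 sold [FIFO — oldest first]: 25 @ $7.80 + 89 @ $8.75 + 64 @ $11.00 + 32 @ $10.10 = $2,000.95
Total COGS = $2,857.75 + $2,597.05 + $2,513.60 + $2,000.95 = $9,969.35
Ending inventory: 116 @ $10.10 = $1,171.60

COGS = $9,969.35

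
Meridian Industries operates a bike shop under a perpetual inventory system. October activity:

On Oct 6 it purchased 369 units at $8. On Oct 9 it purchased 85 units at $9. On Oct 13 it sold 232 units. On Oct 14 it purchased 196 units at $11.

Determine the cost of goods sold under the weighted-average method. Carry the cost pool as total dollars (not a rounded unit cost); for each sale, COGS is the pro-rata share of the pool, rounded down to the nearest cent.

COGS = $1,899.43

After Oct 6: 369 on hand, pool $2,952.00 (≈ $8.0000 each)
After Oct 9: 454 on hand, pool $3,717.00 (≈ $8.1872 each)
Oct 13, sell 232: 232/454 × $3,717.00 → $1,899.43
After Oct 14: 418 on hand, pool $3,973.57 (≈ $9.5061 each)
Ending inventory (cost pool remaining) = $3,973.57
Check: goods available $5,873.00 = COGS $1,899.43 + ending $3,973.57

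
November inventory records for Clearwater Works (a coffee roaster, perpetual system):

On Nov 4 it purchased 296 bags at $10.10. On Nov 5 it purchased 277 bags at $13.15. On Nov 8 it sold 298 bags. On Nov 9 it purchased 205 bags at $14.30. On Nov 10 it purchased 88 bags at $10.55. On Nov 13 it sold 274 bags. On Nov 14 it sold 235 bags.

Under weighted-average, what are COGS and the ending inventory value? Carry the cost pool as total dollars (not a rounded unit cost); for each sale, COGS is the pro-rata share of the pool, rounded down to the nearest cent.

COGS = $9,760.48; ending inventory = $731.57

After Nov 4: 296 on hand, pool $2,989.60 (≈ $10.1000 each)
After Nov 5: 573 on hand, pool $6,632.15 (≈ $11.5744 each)
Nov 8, sell 298: 298/573 × $6,632.15 → $3,449.18
After Nov 9: 480 on hand, pool $6,114.47 (≈ $12.7385 each)
After Nov 10: 568 on hand, pool $7,042.87 (≈ $12.3994 each)
Nov 13, sell 274: 274/568 × $7,042.87 → $3,397.44
Nov 14, sell 235: 235/294 × $3,645.43 → $2,913.86
Total COGS = $3,449.18 + $3,397.44 + $2,913.86 = $9,760.48
Ending inventory (cost pool remaining) = $731.57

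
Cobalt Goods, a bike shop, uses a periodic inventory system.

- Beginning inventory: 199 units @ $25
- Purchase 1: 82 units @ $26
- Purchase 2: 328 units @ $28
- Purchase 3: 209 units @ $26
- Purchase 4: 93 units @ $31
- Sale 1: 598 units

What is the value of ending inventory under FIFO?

Ending inventory = $8,625

Sale 1 (598) [FIFO — oldest first]: 199 @ $25 + 82 @ $26 + 317 @ $28 = $15,983
Ending inventory: 11 @ $28 + 209 @ $26 + 93 @ $31 = $8,625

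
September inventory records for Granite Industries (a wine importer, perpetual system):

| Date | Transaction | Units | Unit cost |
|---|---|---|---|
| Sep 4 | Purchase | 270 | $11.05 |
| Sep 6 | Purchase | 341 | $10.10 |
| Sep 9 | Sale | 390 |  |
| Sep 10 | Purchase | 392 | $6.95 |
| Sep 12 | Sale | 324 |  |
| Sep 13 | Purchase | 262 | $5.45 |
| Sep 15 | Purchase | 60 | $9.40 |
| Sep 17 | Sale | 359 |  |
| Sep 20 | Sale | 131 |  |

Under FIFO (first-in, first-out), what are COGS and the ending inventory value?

Sep 9, 390 sold [FIFO — oldest first]: 270 @ $11.05 + 120 @ $10.10 = $4,195.50
Sep 12, 324 sold [FIFO — oldest first]: 221 @ $10.10 + 103 @ $6.95 = $2,947.95
Sep 17, 359 sold [FIFO — oldest first]: 289 @ $6.95 + 70 @ $5.45 = $2,390.05
Sep 20, 131 sold [FIFO — oldest first]: 131 @ $5.45 = $713.95
Total COGS = $4,195.50 + $2,947.95 + $2,390.05 + $713.95 = $10,247.45
Ending inventory: 61 @ $5.45 + 60 @ $9.40 = $896.45

COGS = $10,247.45; ending inventory = $896.45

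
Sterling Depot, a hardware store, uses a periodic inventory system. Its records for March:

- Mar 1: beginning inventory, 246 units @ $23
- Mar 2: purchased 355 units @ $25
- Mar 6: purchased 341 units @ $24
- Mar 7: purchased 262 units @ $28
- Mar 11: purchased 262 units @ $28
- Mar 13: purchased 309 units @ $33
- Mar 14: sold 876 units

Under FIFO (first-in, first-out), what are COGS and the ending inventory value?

COGS = $21,133; ending inventory = $26,453

Mar 14, 876 sold [FIFO — oldest first]: 246 @ $23 + 355 @ $25 + 275 @ $24 = $21,133
Ending inventory: 66 @ $24 + 262 @ $28 + 262 @ $28 + 309 @ $33 = $26,453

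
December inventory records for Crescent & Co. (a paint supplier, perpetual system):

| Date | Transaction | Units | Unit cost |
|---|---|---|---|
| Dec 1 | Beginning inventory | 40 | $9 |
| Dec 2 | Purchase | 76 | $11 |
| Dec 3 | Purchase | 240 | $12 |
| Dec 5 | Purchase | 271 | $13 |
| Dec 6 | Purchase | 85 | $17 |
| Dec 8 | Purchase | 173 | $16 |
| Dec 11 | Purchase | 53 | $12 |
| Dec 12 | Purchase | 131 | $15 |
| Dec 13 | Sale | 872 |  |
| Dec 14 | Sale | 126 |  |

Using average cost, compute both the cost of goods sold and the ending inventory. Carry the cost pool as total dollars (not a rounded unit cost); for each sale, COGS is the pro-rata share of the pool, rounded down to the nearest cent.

COGS = $13,455.72; ending inventory = $957.28

After Dec 1: 40 on hand, pool $360.00 (≈ $9.0000 each)
After Dec 2: 116 on hand, pool $1,196.00 (≈ $10.3103 each)
After Dec 3: 356 on hand, pool $4,076.00 (≈ $11.4494 each)
After Dec 5: 627 on hand, pool $7,599.00 (≈ $12.1196 each)
After Dec 6: 712 on hand, pool $9,044.00 (≈ $12.7022 each)
After Dec 8: 885 on hand, pool $11,812.00 (≈ $13.3469 each)
After Dec 11: 938 on hand, pool $12,448.00 (≈ $13.2708 each)
After Dec 12: 1069 on hand, pool $14,413.00 (≈ $13.4827 each)
Dec 13, sell 872: 872/1069 × $14,413.00 → $11,756.90
Dec 14, sell 126: 126/197 × $2,656.10 → $1,698.82
Total COGS = $11,756.90 + $1,698.82 = $13,455.72
Ending inventory (cost pool remaining) = $957.28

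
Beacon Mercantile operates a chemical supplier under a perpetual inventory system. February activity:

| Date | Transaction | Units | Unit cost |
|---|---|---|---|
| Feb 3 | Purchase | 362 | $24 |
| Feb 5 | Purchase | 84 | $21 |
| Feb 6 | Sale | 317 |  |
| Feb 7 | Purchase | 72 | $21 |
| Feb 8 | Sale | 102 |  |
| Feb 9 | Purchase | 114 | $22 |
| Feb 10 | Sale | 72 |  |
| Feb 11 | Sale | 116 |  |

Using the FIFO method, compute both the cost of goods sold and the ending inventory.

Feb 6, 317 sold [FIFO — oldest first]: 317 @ $24 = $7,608
Feb 8, 102 sold [FIFO — oldest first]: 45 @ $24 + 57 @ $21 = $2,277
Feb 10, 72 sold [FIFO — oldest first]: 27 @ $21 + 45 @ $21 = $1,512
Feb 11, 116 sold [FIFO — oldest first]: 27 @ $21 + 89 @ $22 = $2,525
Total COGS = $7,608 + $2,277 + $1,512 + $2,525 = $13,922
Ending inventory: 25 @ $22 = $550

COGS = $13,922; ending inventory = $550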